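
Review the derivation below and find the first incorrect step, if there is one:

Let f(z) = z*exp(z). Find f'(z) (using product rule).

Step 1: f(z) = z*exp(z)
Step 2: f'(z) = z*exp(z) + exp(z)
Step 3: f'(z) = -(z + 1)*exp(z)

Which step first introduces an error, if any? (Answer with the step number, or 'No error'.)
Step 3

Step 3 is incorrect due to a sign flip.
The step shows: -(z + 1)*exp(z)
The correct value should be: (z + 1)*exp(z)

Explanation: The sign of the whole expression was flipped: the term (z + 1)*exp(z) was incorrectly written as -(z + 1)*exp(z)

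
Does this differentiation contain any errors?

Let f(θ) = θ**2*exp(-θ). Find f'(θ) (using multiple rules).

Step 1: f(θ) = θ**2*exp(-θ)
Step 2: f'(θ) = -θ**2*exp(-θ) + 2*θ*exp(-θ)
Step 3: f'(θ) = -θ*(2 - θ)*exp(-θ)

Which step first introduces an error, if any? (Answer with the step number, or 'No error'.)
Step 3

Step 3 is incorrect due to a sign flip.
The step shows: -θ*(2 - θ)*exp(-θ)
The correct value should be: θ*(2 - θ)*exp(-θ)

Explanation: The sign of the whole expression was flipped: the term θ*(2 - θ)*exp(-θ) was incorrectly written as -θ*(2 - θ)*exp(-θ)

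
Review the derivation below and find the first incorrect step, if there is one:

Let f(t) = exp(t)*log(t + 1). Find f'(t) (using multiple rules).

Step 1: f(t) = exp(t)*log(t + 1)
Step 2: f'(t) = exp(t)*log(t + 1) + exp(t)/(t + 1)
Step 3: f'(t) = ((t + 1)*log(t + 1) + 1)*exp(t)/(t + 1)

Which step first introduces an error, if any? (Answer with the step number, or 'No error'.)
No error

All steps in this derivation are correct.
The final answer f'(t) = ((t + 1)*log(t + 1) + 1)*exp(t)/(t + 1) is valid.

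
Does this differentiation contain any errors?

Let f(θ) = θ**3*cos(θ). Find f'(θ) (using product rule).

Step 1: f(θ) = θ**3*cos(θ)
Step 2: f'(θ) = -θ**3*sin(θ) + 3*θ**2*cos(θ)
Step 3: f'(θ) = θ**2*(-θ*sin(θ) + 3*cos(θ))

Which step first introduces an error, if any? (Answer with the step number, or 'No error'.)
No error

All steps in this derivation are correct.
The final answer f'(θ) = θ**2*(-θ*sin(θ) + 3*cos(θ)) is valid.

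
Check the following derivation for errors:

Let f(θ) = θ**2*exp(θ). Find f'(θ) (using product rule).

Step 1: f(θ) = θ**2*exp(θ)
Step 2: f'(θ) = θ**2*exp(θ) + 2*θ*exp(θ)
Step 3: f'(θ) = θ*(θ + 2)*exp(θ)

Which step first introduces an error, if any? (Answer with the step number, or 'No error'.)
No error

All steps in this derivation are correct.
The final answer f'(θ) = θ*(θ + 2)*exp(θ) is valid.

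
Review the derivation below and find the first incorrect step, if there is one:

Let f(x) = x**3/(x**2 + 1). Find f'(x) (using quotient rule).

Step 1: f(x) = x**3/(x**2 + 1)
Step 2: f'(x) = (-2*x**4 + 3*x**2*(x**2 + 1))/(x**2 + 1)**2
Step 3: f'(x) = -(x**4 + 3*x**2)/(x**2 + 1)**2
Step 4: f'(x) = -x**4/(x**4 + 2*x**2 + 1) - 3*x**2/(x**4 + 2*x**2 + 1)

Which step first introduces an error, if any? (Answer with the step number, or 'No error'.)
Step 3

Step 3 is incorrect due to a sign flip.
The step shows: -(x**4 + 3*x**2)/(x**2 + 1)**2
The correct value should be: (x**4 + 3*x**2)/(x**2 + 1)**2

Explanation: The sign of the whole expression was flipped: the term (x**4 + 3*x**2)/(x**2 + 1)**2 was incorrectly written as -(x**4 + 3*x**2)/(x**2 + 1)**2
The later steps are derived from this incorrect expression, so the error originates in Step 3.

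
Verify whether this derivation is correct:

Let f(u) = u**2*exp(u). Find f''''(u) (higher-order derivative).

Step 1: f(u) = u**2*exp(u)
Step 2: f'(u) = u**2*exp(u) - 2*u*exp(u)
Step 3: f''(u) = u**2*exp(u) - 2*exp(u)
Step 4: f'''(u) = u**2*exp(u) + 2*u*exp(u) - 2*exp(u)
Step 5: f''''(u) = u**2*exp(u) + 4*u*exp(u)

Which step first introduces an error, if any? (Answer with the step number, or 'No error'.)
Step 2

Step 2 is incorrect due to a sign flip.
The step shows: u**2*exp(u) - 2*u*exp(u)
The correct value should be: u**2*exp(u) + 2*u*exp(u)

Explanation: The sign of one term was flipped: the term 2*u*exp(u) was incorrectly written as -2*u*exp(u)
The later steps are derived from this incorrect expression, so the error originates in Step 2.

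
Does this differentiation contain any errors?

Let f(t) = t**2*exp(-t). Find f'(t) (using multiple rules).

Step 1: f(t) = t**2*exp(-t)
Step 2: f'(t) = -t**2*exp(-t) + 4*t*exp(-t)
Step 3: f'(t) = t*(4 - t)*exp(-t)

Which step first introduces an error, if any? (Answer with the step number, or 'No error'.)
Step 2

Step 2 is incorrect due to a wrong coefficient.
The step shows: -t**2*exp(-t) + 4*t*exp(-t)
The correct value should be: -t**2*exp(-t) + 2*t*exp(-t)

Explanation: The coefficient 2 was incorrectly written as 4: the term 2*t*exp(-t) was incorrectly written as 4*t*exp(-t)
The later steps are derived from this incorrect expression, so the error originates in Step 2.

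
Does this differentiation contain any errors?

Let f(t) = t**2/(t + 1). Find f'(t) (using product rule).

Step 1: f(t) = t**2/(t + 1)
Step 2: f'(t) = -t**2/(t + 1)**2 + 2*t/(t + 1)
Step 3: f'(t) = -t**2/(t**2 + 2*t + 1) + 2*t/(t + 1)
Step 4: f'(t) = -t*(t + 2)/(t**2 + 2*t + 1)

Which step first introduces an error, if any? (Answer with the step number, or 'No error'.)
Step 4

Step 4 is incorrect due to a sign flip.
The step shows: -t*(t + 2)/(t**2 + 2*t + 1)
The correct value should be: t*(t + 2)/(t**2 + 2*t + 1)

Explanation: The sign of the whole expression was flipped: the term t*(t + 2)/(t**2 + 2*t + 1) was incorrectly written as -t*(t + 2)/(t**2 + 2*t + 1)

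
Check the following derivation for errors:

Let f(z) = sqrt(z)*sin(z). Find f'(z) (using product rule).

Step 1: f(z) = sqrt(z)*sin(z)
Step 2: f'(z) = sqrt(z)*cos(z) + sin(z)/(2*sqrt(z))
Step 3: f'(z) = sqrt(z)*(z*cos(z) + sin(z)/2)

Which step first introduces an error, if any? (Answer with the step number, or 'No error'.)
Step 3

Step 3 is incorrect due to a wrong exponent.
The step shows: sqrt(z)*(z*cos(z) + sin(z)/2)
The correct value should be: (z*cos(z) + sin(z)/2)/sqrt(z)

Explanation: The exponent -1/2 on z was incorrectly written as 1/2: the term (z*cos(z) + sin(z)/2)/sqrt(z) was incorrectly written as sqrt(z)*(z*cos(z) + sin(z)/2)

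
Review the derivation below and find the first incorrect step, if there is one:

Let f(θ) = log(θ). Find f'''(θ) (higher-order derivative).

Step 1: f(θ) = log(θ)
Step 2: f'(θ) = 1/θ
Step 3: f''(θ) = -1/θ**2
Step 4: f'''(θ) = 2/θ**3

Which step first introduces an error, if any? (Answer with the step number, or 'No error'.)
No error

All steps in this derivation are correct.
The final answer f'''(θ) = 2/θ**3 is valid.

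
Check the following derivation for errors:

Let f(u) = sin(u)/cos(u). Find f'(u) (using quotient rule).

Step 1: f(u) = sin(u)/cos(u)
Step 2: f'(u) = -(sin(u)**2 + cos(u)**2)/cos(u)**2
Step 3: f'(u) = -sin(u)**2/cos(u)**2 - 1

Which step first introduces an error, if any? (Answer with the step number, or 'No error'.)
Step 2

Step 2 is incorrect due to a sign flip.
The step shows: -(sin(u)**2 + cos(u)**2)/cos(u)**2
The correct value should be: (sin(u)**2 + cos(u)**2)/cos(u)**2

Explanation: The sign of the whole expression was flipped: the term (sin(u)**2 + cos(u)**2)/cos(u)**2 was incorrectly written as -(sin(u)**2 + cos(u)**2)/cos(u)**2
The later steps are derived from this incorrect expression, so the error originates in Step 2.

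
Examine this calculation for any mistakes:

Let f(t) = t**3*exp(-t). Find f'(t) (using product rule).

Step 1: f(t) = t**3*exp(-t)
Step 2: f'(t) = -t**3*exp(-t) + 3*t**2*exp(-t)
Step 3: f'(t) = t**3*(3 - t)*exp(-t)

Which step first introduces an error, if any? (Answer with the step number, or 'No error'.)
Step 3

Step 3 is incorrect due to a wrong exponent.
The step shows: t**3*(3 - t)*exp(-t)
The correct value should be: t**2*(3 - t)*exp(-t)

Explanation: The exponent 2 on t was incorrectly written as 3: the term t**2*(3 - t)*exp(-t) was incorrectly written as t**3*(3 - t)*exp(-t)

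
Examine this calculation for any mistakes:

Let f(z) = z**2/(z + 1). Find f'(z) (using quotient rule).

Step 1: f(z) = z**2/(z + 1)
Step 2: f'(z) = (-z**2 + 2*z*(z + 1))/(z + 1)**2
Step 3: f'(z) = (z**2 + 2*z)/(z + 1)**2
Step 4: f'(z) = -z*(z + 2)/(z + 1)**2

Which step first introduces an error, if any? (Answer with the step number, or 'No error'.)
Step 4

Step 4 is incorrect due to a sign flip.
The step shows: -z*(z + 2)/(z + 1)**2
The correct value should be: z*(z + 2)/(z + 1)**2

Explanation: The sign of the whole expression was flipped: the term z*(z + 2)/(z + 1)**2 was incorrectly written as -z*(z + 2)/(z + 1)**2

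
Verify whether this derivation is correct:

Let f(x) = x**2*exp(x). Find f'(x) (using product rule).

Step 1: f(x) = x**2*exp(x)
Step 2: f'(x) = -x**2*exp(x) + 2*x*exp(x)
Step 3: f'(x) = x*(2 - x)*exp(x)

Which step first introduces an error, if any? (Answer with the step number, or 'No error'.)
Step 2

Step 2 is incorrect due to a sign flip.
The step shows: -x**2*exp(x) + 2*x*exp(x)
The correct value should be: x**2*exp(x) + 2*x*exp(x)

Explanation: The sign of one term was flipped: the term x**2*exp(x) was incorrectly written as -x**2*exp(x)
The later steps are derived from this incorrect expression, so the error originates in Step 2.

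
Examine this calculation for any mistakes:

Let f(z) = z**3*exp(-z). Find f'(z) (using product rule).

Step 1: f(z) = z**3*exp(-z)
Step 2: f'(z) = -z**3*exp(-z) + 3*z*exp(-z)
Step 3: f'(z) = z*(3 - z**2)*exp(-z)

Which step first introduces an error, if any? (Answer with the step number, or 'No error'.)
Step 2

Step 2 is incorrect due to a wrong exponent.
The step shows: -z**3*exp(-z) + 3*z*exp(-z)
The correct value should be: -z**3*exp(-z) + 3*z**2*exp(-z)

Explanation: The exponent 2 on z was incorrectly written as 1: the term 3*z**2*exp(-z) was incorrectly written as 3*z*exp(-z)
The later steps are derived from this incorrect expression, so the error originates in Step 2.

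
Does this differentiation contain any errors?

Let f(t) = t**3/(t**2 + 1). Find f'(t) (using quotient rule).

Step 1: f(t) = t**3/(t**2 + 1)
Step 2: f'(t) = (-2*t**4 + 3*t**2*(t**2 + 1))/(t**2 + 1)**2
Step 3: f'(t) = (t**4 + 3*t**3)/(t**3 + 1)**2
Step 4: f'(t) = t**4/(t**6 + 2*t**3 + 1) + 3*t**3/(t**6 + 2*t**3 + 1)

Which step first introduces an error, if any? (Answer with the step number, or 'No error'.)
Step 3

Step 3 is incorrect due to a wrong exponent.
The step shows: (t**4 + 3*t**3)/(t**3 + 1)**2
The correct value should be: (t**4 + 3*t**2)/(t**2 + 1)**2

Explanation: The exponent 2 on t was incorrectly written as 3: the term (t**4 + 3*t**2)/(t**2 + 1)**2 was incorrectly written as (t**4 + 3*t**3)/(t**3 + 1)**2
The later steps are derived from this incorrect expression, so the error originates in Step 3.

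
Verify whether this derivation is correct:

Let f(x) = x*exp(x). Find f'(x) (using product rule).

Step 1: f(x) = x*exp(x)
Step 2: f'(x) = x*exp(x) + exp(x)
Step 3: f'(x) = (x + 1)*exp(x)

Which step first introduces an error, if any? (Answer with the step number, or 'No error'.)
No error

All steps in this derivation are correct.
The final answer f'(x) = (x + 1)*exp(x) is valid.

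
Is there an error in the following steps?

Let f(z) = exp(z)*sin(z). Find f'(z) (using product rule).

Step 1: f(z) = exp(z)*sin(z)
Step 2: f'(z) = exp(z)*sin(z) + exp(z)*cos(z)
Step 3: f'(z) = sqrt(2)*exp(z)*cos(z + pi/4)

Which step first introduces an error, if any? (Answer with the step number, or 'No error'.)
Step 3

Step 3 is incorrect due to a wrong trig function.
The step shows: sqrt(2)*exp(z)*cos(z + pi/4)
The correct value should be: sqrt(2)*exp(z)*sin(z + pi/4)

Explanation: sin(z + pi/4) was incorrectly written as cos(z + pi/4): the term sqrt(2)*exp(z)*sin(z + pi/4) was incorrectly written as sqrt(2)*exp(z)*cos(z + pi/4)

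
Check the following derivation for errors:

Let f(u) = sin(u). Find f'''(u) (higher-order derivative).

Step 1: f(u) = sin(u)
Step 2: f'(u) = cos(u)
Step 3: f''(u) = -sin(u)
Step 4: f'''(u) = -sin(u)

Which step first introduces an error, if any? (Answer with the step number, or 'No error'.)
Step 4

Step 4 is incorrect due to a wrong trig function.
The step shows: -sin(u)
The correct value should be: -cos(u)

Explanation: cos(u) was incorrectly written as sin(u): the term -cos(u) was incorrectly written as -sin(u)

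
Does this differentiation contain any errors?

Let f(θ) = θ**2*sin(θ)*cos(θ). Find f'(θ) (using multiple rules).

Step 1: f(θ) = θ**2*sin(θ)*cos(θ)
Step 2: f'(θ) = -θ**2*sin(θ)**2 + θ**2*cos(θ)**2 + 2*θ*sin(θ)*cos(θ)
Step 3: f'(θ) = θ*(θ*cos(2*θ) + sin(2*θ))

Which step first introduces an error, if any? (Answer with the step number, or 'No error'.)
No error

All steps in this derivation are correct.
The final answer f'(θ) = θ*(θ*cos(2*θ) + sin(2*θ)) is valid.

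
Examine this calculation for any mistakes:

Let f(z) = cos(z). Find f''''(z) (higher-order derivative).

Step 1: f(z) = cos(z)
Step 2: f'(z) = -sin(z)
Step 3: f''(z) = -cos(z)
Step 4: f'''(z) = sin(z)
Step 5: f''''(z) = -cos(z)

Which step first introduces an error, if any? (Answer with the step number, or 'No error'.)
Step 5

Step 5 is incorrect due to a sign flip.
The step shows: -cos(z)
The correct value should be: cos(z)

Explanation: The sign of the whole expression was flipped: the term cos(z) was incorrectly written as -cos(z)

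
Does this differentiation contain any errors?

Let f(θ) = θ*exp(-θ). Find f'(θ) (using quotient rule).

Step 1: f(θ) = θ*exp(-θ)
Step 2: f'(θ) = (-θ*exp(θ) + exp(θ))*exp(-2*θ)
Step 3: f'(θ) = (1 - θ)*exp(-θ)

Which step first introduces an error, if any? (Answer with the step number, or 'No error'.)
No error

All steps in this derivation are correct.
The final answer f'(θ) = (1 - θ)*exp(-θ) is valid.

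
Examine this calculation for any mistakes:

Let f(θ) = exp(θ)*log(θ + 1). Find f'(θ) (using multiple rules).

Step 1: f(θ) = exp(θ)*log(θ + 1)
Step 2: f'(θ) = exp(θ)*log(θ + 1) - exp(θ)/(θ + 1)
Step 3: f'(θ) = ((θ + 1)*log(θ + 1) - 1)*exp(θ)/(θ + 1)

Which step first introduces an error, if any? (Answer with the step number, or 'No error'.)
Step 2

Step 2 is incorrect due to a sign flip.
The step shows: exp(θ)*log(θ + 1) - exp(θ)/(θ + 1)
The correct value should be: exp(θ)*log(θ + 1) + exp(θ)/(θ + 1)

Explanation: The sign of one term was flipped: the term exp(θ)/(θ + 1) was incorrectly written as -exp(θ)/(θ + 1)
The later steps are derived from this incorrect expression, so the error originates in Step 2.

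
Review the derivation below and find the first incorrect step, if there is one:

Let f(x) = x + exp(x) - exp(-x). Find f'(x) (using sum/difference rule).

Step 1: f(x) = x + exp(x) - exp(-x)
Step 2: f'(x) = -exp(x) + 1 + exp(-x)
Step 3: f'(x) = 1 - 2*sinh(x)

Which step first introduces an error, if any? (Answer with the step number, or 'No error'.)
Step 2

Step 2 is incorrect due to a sign flip.
The step shows: -exp(x) + 1 + exp(-x)
The correct value should be: exp(x) + 1 + exp(-x)

Explanation: The sign of one term was flipped: the term exp(x) was incorrectly written as -exp(x)
The later steps are derived from this incorrect expression, so the error originates in Step 2.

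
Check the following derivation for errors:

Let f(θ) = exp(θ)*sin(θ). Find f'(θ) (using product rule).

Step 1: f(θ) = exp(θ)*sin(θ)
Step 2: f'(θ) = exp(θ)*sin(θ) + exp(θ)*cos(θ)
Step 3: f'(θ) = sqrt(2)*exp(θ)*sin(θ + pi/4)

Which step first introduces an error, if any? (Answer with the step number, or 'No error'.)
No error

All steps in this derivation are correct.
The final answer f'(θ) = sqrt(2)*exp(θ)*sin(θ + pi/4) is valid.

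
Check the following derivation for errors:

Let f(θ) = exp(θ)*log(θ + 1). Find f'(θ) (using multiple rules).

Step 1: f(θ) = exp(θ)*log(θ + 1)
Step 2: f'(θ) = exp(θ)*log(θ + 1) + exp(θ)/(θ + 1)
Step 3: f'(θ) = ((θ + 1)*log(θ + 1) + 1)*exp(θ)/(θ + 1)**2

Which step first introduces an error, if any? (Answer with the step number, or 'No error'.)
Step 3

Step 3 is incorrect due to a wrong exponent.
The step shows: ((θ + 1)*log(θ + 1) + 1)*exp(θ)/(θ + 1)**2
The correct value should be: ((θ + 1)*log(θ + 1) + 1)*exp(θ)/(θ + 1)

Explanation: The exponent -1 on θ + 1 was incorrectly written as -2: the term ((θ + 1)*log(θ + 1) + 1)*exp(θ)/(θ + 1) was incorrectly written as ((θ + 1)*log(θ + 1) + 1)*exp(θ)/(θ + 1)**2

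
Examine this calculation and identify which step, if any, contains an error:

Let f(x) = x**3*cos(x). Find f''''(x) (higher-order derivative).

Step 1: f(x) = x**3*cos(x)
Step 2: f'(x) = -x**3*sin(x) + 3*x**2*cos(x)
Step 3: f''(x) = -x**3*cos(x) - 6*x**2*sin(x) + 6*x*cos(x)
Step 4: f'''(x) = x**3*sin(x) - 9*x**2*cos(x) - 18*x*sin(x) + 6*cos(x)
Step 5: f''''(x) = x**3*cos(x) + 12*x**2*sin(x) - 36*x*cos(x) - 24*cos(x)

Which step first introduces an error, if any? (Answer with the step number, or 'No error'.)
Step 5

Step 5 is incorrect due to a wrong trig function.
The step shows: x**3*cos(x) + 12*x**2*sin(x) - 36*x*cos(x) - 24*cos(x)
The correct value should be: x**3*cos(x) + 12*x**2*sin(x) - 36*x*cos(x) - 24*sin(x)

Explanation: sin(x) was incorrectly written as cos(x): the term -24*sin(x) was incorrectly written as -24*cos(x)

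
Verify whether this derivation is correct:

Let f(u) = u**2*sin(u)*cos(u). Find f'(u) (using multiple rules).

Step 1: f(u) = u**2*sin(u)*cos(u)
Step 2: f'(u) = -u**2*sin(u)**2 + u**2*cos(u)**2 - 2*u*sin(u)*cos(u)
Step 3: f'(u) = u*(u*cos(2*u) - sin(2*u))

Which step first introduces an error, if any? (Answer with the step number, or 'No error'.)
Step 2

Step 2 is incorrect due to a sign flip.
The step shows: -u**2*sin(u)**2 + u**2*cos(u)**2 - 2*u*sin(u)*cos(u)
The correct value should be: -u**2*sin(u)**2 + u**2*cos(u)**2 + 2*u*sin(u)*cos(u)

Explanation: The sign of one term was flipped: the term 2*u*sin(u)*cos(u) was incorrectly written as -2*u*sin(u)*cos(u)
The later steps are derived from this incorrect expression, so the error originates in Step 2.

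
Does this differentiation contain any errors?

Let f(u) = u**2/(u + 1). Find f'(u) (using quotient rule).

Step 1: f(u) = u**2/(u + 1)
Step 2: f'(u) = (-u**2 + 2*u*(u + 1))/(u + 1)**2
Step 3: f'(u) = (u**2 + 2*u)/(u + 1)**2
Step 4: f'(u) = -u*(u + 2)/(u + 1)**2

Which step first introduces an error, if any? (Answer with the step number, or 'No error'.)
Step 4

Step 4 is incorrect due to a sign flip.
The step shows: -u*(u + 2)/(u + 1)**2
The correct value should be: u*(u + 2)/(u + 1)**2

Explanation: The sign of the whole expression was flipped: the term u*(u + 2)/(u + 1)**2 was incorrectly written as -u*(u + 2)/(u + 1)**2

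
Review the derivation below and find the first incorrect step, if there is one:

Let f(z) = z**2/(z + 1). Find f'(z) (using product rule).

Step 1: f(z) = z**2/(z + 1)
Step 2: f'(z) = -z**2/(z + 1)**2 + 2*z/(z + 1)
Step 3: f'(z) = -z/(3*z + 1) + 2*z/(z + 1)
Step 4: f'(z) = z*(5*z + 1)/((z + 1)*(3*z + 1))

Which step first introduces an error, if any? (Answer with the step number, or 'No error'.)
Step 3

Step 3 is incorrect due to a wrong exponent.
The step shows: -z/(3*z + 1) + 2*z/(z + 1)
The correct value should be: -z**2/(z**2 + 2*z + 1) + 2*z/(z + 1)

Explanation: The exponent 2 on z was incorrectly written as 1: the term -z**2/(z**2 + 2*z + 1) was incorrectly written as -z/(3*z + 1)
The later steps are derived from this incorrect expression, so the error originates in Step 3.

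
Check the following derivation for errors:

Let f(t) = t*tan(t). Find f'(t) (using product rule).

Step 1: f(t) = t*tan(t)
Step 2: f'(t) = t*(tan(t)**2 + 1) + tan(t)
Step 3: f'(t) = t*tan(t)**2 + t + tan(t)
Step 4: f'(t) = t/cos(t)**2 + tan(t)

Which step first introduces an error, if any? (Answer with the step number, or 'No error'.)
No error

All steps in this derivation are correct.
The final answer f'(t) = t/cos(t)**2 + tan(t) is valid.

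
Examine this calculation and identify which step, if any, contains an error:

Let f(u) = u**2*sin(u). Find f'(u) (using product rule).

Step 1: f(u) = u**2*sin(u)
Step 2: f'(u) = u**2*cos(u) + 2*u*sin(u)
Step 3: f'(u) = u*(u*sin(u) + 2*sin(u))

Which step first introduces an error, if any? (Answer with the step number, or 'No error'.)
Step 3

Step 3 is incorrect due to a wrong trig function.
The step shows: u*(u*sin(u) + 2*sin(u))
The correct value should be: u*(u*cos(u) + 2*sin(u))

Explanation: cos(u) was incorrectly written as sin(u): the term u*(u*cos(u) + 2*sin(u)) was incorrectly written as u*(u*sin(u) + 2*sin(u))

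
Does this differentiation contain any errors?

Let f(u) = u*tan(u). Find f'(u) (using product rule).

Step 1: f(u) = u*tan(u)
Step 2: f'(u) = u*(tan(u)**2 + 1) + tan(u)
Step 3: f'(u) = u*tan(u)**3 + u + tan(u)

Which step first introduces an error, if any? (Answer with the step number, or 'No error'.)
Step 3

Step 3 is incorrect due to a wrong exponent.
The step shows: u*tan(u)**3 + u + tan(u)
The correct value should be: u*tan(u)**2 + u + tan(u)

Explanation: The exponent 2 on tan(u) was incorrectly written as 3: the term u*tan(u)**2 was incorrectly written as u*tan(u)**3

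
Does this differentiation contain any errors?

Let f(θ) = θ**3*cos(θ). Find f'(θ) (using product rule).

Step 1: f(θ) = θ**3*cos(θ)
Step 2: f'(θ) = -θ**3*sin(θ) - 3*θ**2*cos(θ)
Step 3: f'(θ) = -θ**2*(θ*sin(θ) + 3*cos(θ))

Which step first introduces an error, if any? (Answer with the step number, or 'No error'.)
Step 2

Step 2 is incorrect due to a sign flip.
The step shows: -θ**3*sin(θ) - 3*θ**2*cos(θ)
The correct value should be: -θ**3*sin(θ) + 3*θ**2*cos(θ)

Explanation: The sign of one term was flipped: the term 3*θ**2*cos(θ) was incorrectly written as -3*θ**2*cos(θ)
The later steps are derived from this incorrect expression, so the error originates in Step 2.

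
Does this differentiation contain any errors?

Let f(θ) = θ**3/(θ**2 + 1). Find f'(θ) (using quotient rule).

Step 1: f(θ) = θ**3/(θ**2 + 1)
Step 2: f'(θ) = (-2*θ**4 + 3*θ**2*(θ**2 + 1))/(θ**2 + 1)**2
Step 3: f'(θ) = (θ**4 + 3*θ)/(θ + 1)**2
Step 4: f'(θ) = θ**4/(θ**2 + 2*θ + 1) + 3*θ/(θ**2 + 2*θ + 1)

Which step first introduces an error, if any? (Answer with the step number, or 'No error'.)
Step 3

Step 3 is incorrect due to a wrong exponent.
The step shows: (θ**4 + 3*θ)/(θ + 1)**2
The correct value should be: (θ**4 + 3*θ**2)/(θ**2 + 1)**2

Explanation: The exponent 2 on θ was incorrectly written as 1: the term (θ**4 + 3*θ**2)/(θ**2 + 1)**2 was incorrectly written as (θ**4 + 3*θ)/(θ + 1)**2
The later steps are derived from this incorrect expression, so the error originates in Step 3.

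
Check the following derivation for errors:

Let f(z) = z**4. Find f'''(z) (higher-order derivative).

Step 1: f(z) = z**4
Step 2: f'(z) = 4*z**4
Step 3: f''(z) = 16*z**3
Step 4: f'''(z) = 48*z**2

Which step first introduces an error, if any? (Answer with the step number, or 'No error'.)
Step 2

Step 2 is incorrect due to a wrong exponent.
The step shows: 4*z**4
The correct value should be: 4*z**3

Explanation: The exponent 3 on z was incorrectly written as 4: the term 4*z**3 was incorrectly written as 4*z**4
The later steps are derived from this incorrect expression, so the error originates in Step 2.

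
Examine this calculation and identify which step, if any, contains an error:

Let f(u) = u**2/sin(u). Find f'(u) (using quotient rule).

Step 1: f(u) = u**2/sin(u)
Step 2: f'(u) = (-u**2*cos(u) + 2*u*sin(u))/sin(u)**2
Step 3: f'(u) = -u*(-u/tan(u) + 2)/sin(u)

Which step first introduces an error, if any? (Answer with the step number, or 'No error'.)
Step 3

Step 3 is incorrect due to a sign flip.
The step shows: -u*(-u/tan(u) + 2)/sin(u)
The correct value should be: u*(-u/tan(u) + 2)/sin(u)

Explanation: The sign of the whole expression was flipped: the term u*(-u/tan(u) + 2)/sin(u) was incorrectly written as -u*(-u/tan(u) + 2)/sin(u)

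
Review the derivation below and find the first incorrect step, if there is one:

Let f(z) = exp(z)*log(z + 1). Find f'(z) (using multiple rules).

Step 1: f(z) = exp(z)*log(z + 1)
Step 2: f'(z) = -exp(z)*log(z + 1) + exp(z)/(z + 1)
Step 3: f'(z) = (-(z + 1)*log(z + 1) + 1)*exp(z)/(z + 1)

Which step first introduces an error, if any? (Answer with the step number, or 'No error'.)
Step 2

Step 2 is incorrect due to a sign flip.
The step shows: -exp(z)*log(z + 1) + exp(z)/(z + 1)
The correct value should be: exp(z)*log(z + 1) + exp(z)/(z + 1)

Explanation: The sign of one term was flipped: the term exp(z)*log(z + 1) was incorrectly written as -exp(z)*log(z + 1)
The later steps are derived from this incorrect expression, so the error originates in Step 2.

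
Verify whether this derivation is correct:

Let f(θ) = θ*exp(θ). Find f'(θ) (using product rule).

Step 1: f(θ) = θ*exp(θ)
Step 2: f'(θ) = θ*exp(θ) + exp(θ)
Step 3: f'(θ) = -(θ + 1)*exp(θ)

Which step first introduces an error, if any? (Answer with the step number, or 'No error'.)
Step 3

Step 3 is incorrect due to a sign flip.
The step shows: -(θ + 1)*exp(θ)
The correct value should be: (θ + 1)*exp(θ)

Explanation: The sign of the whole expression was flipped: the term (θ + 1)*exp(θ) was incorrectly written as -(θ + 1)*exp(θ)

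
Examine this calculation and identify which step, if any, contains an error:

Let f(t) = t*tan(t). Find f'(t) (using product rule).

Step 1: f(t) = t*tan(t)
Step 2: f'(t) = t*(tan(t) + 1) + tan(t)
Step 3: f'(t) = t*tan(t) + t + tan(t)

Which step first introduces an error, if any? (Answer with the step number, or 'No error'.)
Step 2

Step 2 is incorrect due to a wrong exponent.
The step shows: t*(tan(t) + 1) + tan(t)
The correct value should be: t*(tan(t)**2 + 1) + tan(t)

Explanation: The exponent 2 on tan(t) was incorrectly written as 1: the term t*(tan(t)**2 + 1) was incorrectly written as t*(tan(t) + 1)
The later steps are derived from this incorrect expression, so the error originates in Step 2.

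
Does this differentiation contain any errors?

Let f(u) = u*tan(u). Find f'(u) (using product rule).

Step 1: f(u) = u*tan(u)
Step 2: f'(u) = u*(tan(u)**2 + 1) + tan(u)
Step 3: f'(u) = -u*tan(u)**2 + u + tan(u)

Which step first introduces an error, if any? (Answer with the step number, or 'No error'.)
Step 3

Step 3 is incorrect due to a sign flip.
The step shows: -u*tan(u)**2 + u + tan(u)
The correct value should be: u*tan(u)**2 + u + tan(u)

Explanation: The sign of one term was flipped: the term u*tan(u)**2 was incorrectly written as -u*tan(u)**2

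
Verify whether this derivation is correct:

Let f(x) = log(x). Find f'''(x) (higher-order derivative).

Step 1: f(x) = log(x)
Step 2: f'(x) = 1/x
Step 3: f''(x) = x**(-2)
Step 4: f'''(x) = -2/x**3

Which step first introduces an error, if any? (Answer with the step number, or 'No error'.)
Step 3

Step 3 is incorrect due to a sign flip.
The step shows: x**(-2)
The correct value should be: -1/x**2

Explanation: The sign of the whole expression was flipped: the term -1/x**2 was incorrectly written as x**(-2)
The later steps are derived from this incorrect expression, so the error originates in Step 3.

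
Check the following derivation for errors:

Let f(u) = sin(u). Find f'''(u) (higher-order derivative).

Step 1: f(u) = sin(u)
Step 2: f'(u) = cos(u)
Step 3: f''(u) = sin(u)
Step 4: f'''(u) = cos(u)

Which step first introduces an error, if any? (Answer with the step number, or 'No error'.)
Step 3

Step 3 is incorrect due to a sign flip.
The step shows: sin(u)
The correct value should be: -sin(u)

Explanation: The sign of the whole expression was flipped: the term -sin(u) was incorrectly written as sin(u)
The later steps are derived from this incorrect expression, so the error originates in Step 3.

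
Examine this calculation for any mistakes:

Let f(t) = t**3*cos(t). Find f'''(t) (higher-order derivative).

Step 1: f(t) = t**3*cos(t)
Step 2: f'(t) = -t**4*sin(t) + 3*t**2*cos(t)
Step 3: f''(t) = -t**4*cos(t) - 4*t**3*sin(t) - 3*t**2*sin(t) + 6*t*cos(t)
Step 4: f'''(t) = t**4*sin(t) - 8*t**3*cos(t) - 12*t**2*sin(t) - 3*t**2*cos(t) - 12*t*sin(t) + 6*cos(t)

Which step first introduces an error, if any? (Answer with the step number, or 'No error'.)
Step 2

Step 2 is incorrect due to a wrong exponent.
The step shows: -t**4*sin(t) + 3*t**2*cos(t)
The correct value should be: -t**3*sin(t) + 3*t**2*cos(t)

Explanation: The exponent 3 on t was incorrectly written as 4: the term -t**3*sin(t) was incorrectly written as -t**4*sin(t)
The later steps are derived from this incorrect expression, so the error originates in Step 2.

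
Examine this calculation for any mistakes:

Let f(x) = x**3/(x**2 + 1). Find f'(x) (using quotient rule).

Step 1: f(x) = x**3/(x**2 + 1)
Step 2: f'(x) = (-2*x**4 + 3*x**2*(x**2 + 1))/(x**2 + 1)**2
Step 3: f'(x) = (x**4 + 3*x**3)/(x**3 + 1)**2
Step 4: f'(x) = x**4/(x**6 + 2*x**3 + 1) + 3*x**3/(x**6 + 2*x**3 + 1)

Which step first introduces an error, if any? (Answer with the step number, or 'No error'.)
Step 3

Step 3 is incorrect due to a wrong exponent.
The step shows: (x**4 + 3*x**3)/(x**3 + 1)**2
The correct value should be: (x**4 + 3*x**2)/(x**2 + 1)**2

Explanation: The exponent 2 on x was incorrectly written as 3: the term (x**4 + 3*x**2)/(x**2 + 1)**2 was incorrectly written as (x**4 + 3*x**3)/(x**3 + 1)**2
The later steps are derived from this incorrect expression, so the error originates in Step 3.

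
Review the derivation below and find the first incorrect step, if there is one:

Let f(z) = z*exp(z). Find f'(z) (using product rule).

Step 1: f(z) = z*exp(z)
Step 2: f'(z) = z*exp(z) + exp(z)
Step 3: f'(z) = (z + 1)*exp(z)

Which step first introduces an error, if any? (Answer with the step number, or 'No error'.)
No error

All steps in this derivation are correct.
The final answer f'(z) = (z + 1)*exp(z) is valid.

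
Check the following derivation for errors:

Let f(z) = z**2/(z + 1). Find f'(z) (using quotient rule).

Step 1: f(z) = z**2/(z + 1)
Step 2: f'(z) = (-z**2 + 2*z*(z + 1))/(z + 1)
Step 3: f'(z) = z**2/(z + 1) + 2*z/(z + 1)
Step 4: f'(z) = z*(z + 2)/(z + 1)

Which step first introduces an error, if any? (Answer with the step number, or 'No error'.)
Step 2

Step 2 is incorrect due to a wrong exponent.
The step shows: (-z**2 + 2*z*(z + 1))/(z + 1)
The correct value should be: (-z**2 + 2*z*(z + 1))/(z + 1)**2

Explanation: The exponent -2 on z + 1 was incorrectly written as -1: the term (-z**2 + 2*z*(z + 1))/(z + 1)**2 was incorrectly written as (-z**2 + 2*z*(z + 1))/(z + 1)
The later steps are derived from this incorrect expression, so the error originates in Step 2.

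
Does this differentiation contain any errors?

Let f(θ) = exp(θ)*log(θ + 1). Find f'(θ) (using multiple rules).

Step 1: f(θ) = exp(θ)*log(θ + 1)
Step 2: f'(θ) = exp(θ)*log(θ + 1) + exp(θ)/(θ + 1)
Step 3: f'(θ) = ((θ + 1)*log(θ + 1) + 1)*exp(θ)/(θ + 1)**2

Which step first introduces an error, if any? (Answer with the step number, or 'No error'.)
Step 3

Step 3 is incorrect due to a wrong exponent.
The step shows: ((θ + 1)*log(θ + 1) + 1)*exp(θ)/(θ + 1)**2
The correct value should be: ((θ + 1)*log(θ + 1) + 1)*exp(θ)/(θ + 1)

Explanation: The exponent -1 on θ + 1 was incorrectly written as -2: the term ((θ + 1)*log(θ + 1) + 1)*exp(θ)/(θ + 1) was incorrectly written as ((θ + 1)*log(θ + 1) + 1)*exp(θ)/(θ + 1)**2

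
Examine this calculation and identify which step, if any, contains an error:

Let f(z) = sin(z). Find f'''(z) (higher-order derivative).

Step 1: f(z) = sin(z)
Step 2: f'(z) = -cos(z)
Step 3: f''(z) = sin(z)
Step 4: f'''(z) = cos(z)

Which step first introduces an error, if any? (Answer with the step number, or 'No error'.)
Step 2

Step 2 is incorrect due to a sign flip.
The step shows: -cos(z)
The correct value should be: cos(z)

Explanation: The sign of the whole expression was flipped: the term cos(z) was incorrectly written as -cos(z)
The later steps are derived from this incorrect expression, so the error originates in Step 2.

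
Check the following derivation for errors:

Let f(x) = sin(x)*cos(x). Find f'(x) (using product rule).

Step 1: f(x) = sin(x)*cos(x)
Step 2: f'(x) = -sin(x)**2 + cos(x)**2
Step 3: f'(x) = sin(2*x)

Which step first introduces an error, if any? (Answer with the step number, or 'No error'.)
Step 3

Step 3 is incorrect due to a wrong trig function.
The step shows: sin(2*x)
The correct value should be: cos(2*x)

Explanation: cos(2*x) was incorrectly written as sin(2*x): the term cos(2*x) was incorrectly written as sin(2*x)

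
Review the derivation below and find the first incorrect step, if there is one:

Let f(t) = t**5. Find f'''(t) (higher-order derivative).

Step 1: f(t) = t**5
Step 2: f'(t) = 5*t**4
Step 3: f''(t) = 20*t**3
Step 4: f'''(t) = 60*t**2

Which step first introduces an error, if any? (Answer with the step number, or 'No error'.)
No error

All steps in this derivation are correct.
The final answer f'''(t) = 60*t**2 is valid.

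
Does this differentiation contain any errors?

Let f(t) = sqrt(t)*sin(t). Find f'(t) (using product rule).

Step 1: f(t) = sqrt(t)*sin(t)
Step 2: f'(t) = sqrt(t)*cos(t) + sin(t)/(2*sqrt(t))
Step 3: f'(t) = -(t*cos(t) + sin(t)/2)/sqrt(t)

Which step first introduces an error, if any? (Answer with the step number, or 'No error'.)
Step 3

Step 3 is incorrect due to a sign flip.
The step shows: -(t*cos(t) + sin(t)/2)/sqrt(t)
The correct value should be: (t*cos(t) + sin(t)/2)/sqrt(t)

Explanation: The sign of the whole expression was flipped: the term (t*cos(t) + sin(t)/2)/sqrt(t) was incorrectly written as -(t*cos(t) + sin(t)/2)/sqrt(t)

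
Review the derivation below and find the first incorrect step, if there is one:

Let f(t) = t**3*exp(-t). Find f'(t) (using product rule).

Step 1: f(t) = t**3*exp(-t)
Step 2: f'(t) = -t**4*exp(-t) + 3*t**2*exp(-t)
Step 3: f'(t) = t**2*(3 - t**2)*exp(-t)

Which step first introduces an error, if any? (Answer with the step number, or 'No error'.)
Step 2

Step 2 is incorrect due to a wrong exponent.
The step shows: -t**4*exp(-t) + 3*t**2*exp(-t)
The correct value should be: -t**3*exp(-t) + 3*t**2*exp(-t)

Explanation: The exponent 3 on t was incorrectly written as 4: the term -t**3*exp(-t) was incorrectly written as -t**4*exp(-t)
The later steps are derived from this incorrect expression, so the error originates in Step 2.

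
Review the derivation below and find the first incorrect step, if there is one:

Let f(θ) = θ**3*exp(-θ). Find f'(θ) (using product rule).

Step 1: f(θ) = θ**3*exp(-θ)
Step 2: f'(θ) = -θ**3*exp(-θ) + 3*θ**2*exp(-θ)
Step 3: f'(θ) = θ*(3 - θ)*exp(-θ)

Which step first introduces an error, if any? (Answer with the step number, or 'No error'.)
Step 3

Step 3 is incorrect due to a wrong exponent.
The step shows: θ*(3 - θ)*exp(-θ)
The correct value should be: θ**2*(3 - θ)*exp(-θ)

Explanation: The exponent 2 on θ was incorrectly written as 1: the term θ**2*(3 - θ)*exp(-θ) was incorrectly written as θ*(3 - θ)*exp(-θ)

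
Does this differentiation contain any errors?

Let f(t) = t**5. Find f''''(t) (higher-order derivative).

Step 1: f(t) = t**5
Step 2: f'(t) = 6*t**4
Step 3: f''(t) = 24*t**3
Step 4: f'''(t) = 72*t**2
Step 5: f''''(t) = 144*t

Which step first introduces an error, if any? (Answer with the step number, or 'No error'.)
Step 2

Step 2 is incorrect due to a wrong coefficient.
The step shows: 6*t**4
The correct value should be: 5*t**4

Explanation: The coefficient 5 was incorrectly written as 6: the term 5*t**4 was incorrectly written as 6*t**4
The later steps are derived from this incorrect expression, so the error originates in Step 2.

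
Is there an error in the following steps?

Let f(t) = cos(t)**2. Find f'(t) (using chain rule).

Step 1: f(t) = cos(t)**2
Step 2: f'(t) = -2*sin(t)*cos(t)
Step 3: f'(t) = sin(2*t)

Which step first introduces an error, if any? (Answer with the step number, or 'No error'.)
Step 3

Step 3 is incorrect due to a sign flip.
The step shows: sin(2*t)
The correct value should be: -sin(2*t)

Explanation: The sign of the whole expression was flipped: the term -sin(2*t) was incorrectly written as sin(2*t)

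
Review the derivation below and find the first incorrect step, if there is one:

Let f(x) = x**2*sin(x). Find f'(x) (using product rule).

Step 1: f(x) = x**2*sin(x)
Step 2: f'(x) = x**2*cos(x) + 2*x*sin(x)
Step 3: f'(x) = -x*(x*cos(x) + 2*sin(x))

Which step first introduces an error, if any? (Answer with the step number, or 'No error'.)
Step 3

Step 3 is incorrect due to a sign flip.
The step shows: -x*(x*cos(x) + 2*sin(x))
The correct value should be: x*(x*cos(x) + 2*sin(x))

Explanation: The sign of the whole expression was flipped: the term x*(x*cos(x) + 2*sin(x)) was incorrectly written as -x*(x*cos(x) + 2*sin(x))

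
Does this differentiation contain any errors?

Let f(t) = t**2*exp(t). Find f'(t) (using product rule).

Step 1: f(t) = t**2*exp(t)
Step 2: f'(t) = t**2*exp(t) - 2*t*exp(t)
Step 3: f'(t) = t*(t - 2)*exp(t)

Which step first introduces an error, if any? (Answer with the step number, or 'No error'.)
Step 2

Step 2 is incorrect due to a sign flip.
The step shows: t**2*exp(t) - 2*t*exp(t)
The correct value should be: t**2*exp(t) + 2*t*exp(t)

Explanation: The sign of one term was flipped: the term 2*t*exp(t) was incorrectly written as -2*t*exp(t)
The later steps are derived from this incorrect expression, so the error originates in Step 2.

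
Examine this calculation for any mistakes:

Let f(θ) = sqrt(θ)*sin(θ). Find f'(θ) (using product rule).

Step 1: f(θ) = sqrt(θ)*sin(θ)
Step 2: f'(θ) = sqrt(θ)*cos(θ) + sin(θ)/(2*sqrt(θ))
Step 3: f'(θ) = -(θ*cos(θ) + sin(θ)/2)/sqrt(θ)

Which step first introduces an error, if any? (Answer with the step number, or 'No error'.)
Step 3

Step 3 is incorrect due to a sign flip.
The step shows: -(θ*cos(θ) + sin(θ)/2)/sqrt(θ)
The correct value should be: (θ*cos(θ) + sin(θ)/2)/sqrt(θ)

Explanation: The sign of the whole expression was flipped: the term (θ*cos(θ) + sin(θ)/2)/sqrt(θ) was incorrectly written as -(θ*cos(θ) + sin(θ)/2)/sqrt(θ)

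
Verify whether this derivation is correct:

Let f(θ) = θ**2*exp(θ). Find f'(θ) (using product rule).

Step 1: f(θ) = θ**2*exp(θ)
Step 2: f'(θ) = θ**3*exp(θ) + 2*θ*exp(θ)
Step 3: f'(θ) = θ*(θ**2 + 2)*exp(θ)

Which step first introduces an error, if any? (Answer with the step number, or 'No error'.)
Step 2

Step 2 is incorrect due to a wrong exponent.
The step shows: θ**3*exp(θ) + 2*θ*exp(θ)
The correct value should be: θ**2*exp(θ) + 2*θ*exp(θ)

Explanation: The exponent 2 on θ was incorrectly written as 3: the term θ**2*exp(θ) was incorrectly written as θ**3*exp(θ)
The later steps are derived from this incorrect expression, so the error originates in Step 2.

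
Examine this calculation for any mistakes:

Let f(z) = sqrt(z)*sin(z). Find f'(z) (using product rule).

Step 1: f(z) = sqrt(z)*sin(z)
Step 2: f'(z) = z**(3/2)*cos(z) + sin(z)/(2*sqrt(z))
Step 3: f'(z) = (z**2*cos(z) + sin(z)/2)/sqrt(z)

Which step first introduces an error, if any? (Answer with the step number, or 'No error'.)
Step 2

Step 2 is incorrect due to a wrong exponent.
The step shows: z**(3/2)*cos(z) + sin(z)/(2*sqrt(z))
The correct value should be: sqrt(z)*cos(z) + sin(z)/(2*sqrt(z))

Explanation: The exponent 1/2 on z was incorrectly written as 3/2: the term sqrt(z)*cos(z) was incorrectly written as z**(3/2)*cos(z)
The later steps are derived from this incorrect expression, so the error originates in Step 2.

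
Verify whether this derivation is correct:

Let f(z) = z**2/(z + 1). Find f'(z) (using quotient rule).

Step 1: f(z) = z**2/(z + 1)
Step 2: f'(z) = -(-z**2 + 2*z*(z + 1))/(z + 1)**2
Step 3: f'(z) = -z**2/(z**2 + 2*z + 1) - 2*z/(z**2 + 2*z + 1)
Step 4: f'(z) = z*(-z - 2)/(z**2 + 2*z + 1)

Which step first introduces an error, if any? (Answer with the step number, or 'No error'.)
Step 2

Step 2 is incorrect due to a sign flip.
The step shows: -(-z**2 + 2*z*(z + 1))/(z + 1)**2
The correct value should be: (-z**2 + 2*z*(z + 1))/(z + 1)**2

Explanation: The sign of the whole expression was flipped: the term (-z**2 + 2*z*(z + 1))/(z + 1)**2 was incorrectly written as -(-z**2 + 2*z*(z + 1))/(z + 1)**2
The later steps are derived from this incorrect expression, so the error originates in Step 2.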